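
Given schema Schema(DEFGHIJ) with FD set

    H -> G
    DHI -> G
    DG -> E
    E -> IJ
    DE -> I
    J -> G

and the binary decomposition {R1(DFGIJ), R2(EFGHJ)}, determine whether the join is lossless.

No

Common attributes: R1 ∩ R2 = {FGJ}.
No dependency enlarges {FGJ}, so (FGJ)⁺ = {FGJ}.
The closure contains neither all of R1 = {DFGIJ} nor all of R2 = {EFGHJ}, so the common attributes are not a superkey of either fragment. The join is lossy.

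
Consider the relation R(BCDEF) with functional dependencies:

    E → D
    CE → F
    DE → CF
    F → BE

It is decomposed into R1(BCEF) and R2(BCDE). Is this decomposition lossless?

Yes

Common attributes: R1 ∩ R2 = {BCE}.
Closure of {BCE}: E → D applies, adding D; CE → F applies, adding F. So (BCE)⁺ = {BCDEF}.
This closure contains every attribute of R1, so R1 ∩ R2 → R1. The join is lossless.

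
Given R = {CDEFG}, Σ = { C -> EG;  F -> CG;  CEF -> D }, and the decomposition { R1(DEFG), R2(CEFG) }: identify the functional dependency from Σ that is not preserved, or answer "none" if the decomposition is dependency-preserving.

C → EG lies within R2.
F → CG lies within R2.
CEF → D: restricted closure across fragments reaches D.
Every dependency is enforceable on the fragments, so the decomposition is dependency-preserving.

none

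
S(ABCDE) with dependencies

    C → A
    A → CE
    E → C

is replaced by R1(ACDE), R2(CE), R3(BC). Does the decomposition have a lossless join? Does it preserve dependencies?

lossy but dependency-preserving

Lossless test (chase): Rows 1 and 2 agree on C; apply C→A and equate their A entries. Rows 1 and 3 agree on C; apply C→A and equate their A entries. Rows 1 and 3 agree on A; apply A→CE and equate their CE entries. No row becomes fully distinguished — the join is lossy.
Dependency preservation: every FD's attributes lie within a single fragment, so each can be enforced locally — preserved.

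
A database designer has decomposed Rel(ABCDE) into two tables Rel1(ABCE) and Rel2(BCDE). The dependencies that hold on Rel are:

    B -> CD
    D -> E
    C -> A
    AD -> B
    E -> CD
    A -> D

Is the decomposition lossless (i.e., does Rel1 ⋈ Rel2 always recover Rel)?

Common attributes: Rel1 ∩ Rel2 = {BCE}.
Closure of {BCE}: B → CD applies, adding D; C → A applies, adding A. So (BCE)⁺ = {ABCDE}.
This closure contains every attribute of Rel1, so Rel1 ∩ Rel2 → Rel1. The join is lossless.

Yes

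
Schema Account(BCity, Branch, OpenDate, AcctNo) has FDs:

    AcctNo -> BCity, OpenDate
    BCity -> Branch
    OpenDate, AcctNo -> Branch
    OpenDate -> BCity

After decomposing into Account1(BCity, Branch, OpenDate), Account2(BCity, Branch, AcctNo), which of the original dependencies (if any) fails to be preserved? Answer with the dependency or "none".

Check AcctNo → BCity, OpenDate: no single fragment contains all of {BCity, OpenDate, AcctNo}, and the restricted closure of {AcctNo} across the fragments never reaches {BCity, OpenDate}.
BCity → Branch is preserved.
OpenDate, AcctNo → Branch is preserved.
OpenDate → BCity is preserved.

AcctNo -> BCity, OpenDate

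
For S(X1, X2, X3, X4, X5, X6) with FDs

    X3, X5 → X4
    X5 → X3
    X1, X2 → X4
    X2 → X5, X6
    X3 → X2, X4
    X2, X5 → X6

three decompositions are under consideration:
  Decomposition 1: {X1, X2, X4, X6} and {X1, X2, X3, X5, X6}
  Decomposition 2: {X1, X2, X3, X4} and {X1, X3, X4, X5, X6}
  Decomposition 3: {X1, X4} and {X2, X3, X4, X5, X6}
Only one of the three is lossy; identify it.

Decomposition 1: common = {X1, X2, X6}, closure = {X1, X2, X3, X4, X5, X6} → lossless.
Decomposition 2: common = {X1, X3, X4}, closure = {X1, X2, X3, X4, X5, X6} → lossless.
Decomposition 3: common = {X4}, closure = {X4} → lossy.

Decomposition 3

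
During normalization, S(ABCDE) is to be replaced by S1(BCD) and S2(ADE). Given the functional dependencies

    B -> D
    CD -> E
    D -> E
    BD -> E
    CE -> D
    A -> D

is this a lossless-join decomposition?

Common attributes: S1 ∩ S2 = {D}.
Closure of {D}: D → E applies, adding E. So (D)⁺ = {DE}.
The closure contains neither all of S1 = {BCD} nor all of S2 = {ADE}, so the common attributes are not a superkey of either fragment. The join is lossy.

No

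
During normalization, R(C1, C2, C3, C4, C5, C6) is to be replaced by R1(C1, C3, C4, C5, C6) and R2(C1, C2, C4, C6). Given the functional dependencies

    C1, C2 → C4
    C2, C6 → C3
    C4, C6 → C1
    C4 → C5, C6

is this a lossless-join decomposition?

Common attributes: R1 ∩ R2 = {C1, C4, C6}.
Closure of {C1, C4, C6}: C4 → C5, C6 applies, adding C5. So (C1, C4, C6)⁺ = {C1, C4, C5, C6}.
The closure contains neither all of R1 = {C1, C3, C4, C5, C6} nor all of R2 = {C1, C2, C4, C6}, so the common attributes are not a superkey of either fragment. The join is lossy.

No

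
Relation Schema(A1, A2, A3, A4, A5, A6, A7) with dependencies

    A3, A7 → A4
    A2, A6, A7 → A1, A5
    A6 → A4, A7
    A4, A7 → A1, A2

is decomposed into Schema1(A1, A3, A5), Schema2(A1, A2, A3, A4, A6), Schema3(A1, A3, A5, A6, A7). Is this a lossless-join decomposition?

Yes

Chase test. Columns are A1, A2, A3, A4, A5, A6, A7; row i has aⱼ where attribute j ∈ Schemai, else bᵢⱼ.
Initial tableau (one row per fragment):
  row 1: a1 b12 a3 b14 a5 b16 b17
  row 2: a1 a2 a3 a4 b25 a6 b27
  row 3: a1 b32 a3 b34 a5 a6 a7
Rows 2 and 3 agree on A6; apply A6→A4, A7 and equate their A4, A7 entries.
Rows 2 and 3 agree on A4, A7; apply A4, A7→A1, A2 and equate their A1, A2 entries.
Rows 2 and 3 agree on A2, A6, A7; apply A2, A6, A7→A1, A5 and equate their A1, A5 entries.
Row 2 is now all distinguished symbols — the join is lossless.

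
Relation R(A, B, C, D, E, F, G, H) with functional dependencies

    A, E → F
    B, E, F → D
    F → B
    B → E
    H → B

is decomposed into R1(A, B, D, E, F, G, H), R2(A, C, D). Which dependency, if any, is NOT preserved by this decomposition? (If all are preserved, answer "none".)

A, E → F lies within R1.
B, E, F → D lies within R1.
F → B lies within R1.
B → E lies within R1.
H → B lies within R1.
Every dependency is enforceable on the fragments, so the decomposition is dependency-preserving.

none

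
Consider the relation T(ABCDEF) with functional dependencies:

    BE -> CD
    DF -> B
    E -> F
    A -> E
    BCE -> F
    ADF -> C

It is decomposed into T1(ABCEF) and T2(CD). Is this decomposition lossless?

Common attributes: T1 ∩ T2 = {C}.
No dependency enlarges {C}, so (C)⁺ = {C}.
The closure contains neither all of T1 = {ABCEF} nor all of T2 = {CD}, so the common attributes are not a superkey of either fragment. The join is lossy.

No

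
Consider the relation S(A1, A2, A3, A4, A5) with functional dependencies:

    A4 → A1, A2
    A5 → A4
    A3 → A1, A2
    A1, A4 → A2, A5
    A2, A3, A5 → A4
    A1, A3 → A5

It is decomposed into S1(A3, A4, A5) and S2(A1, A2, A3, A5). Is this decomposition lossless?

Common attributes: S1 ∩ S2 = {A3, A5}.
Closure of {A3, A5}: A5 → A4 applies, adding A4; A3 → A1, A2 applies, adding A1, A2. So (A3, A5)⁺ = {A1, A2, A3, A4, A5}.
This closure contains every attribute of S1, so S1 ∩ S2 → S1. The join is lossless.

Yes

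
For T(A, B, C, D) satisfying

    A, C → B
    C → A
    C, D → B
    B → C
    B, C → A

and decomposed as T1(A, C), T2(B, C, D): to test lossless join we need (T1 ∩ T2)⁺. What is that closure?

A, B, C

T1 ∩ T2 = {C}.
C → A applies, adding A
A, C → B applies, adding B
Closure: {A, B, C}.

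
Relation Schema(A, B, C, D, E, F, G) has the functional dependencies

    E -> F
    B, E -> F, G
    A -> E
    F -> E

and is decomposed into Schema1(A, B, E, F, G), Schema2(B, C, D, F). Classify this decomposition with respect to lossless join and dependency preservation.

lossy but dependency-preserving

Lossless test: (B, F)⁺ = {B, E, F, G}, which is a superkey of neither fragment — lossy.
Dependency preservation: every FD's attributes lie within a single fragment, so each can be enforced locally — preserved.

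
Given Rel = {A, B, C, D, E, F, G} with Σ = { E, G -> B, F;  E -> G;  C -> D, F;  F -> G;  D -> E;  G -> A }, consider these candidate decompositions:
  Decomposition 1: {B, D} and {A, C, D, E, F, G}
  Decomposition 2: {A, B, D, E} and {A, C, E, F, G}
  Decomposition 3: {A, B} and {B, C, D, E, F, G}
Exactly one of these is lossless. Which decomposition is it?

Decomposition 1: common = {D}, closure = {A, B, D, E, F, G} → lossless.
Decomposition 2: common = {A, E}, closure = {A, B, E, F, G} → lossy.
Decomposition 3: common = {B}, closure = {B} → lossy.

Decomposition 1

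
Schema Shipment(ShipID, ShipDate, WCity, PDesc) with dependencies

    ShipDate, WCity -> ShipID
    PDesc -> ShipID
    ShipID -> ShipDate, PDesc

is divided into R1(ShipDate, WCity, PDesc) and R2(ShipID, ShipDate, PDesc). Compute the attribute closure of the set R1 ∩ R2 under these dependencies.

R1 ∩ R2 = {ShipDate, PDesc}.
PDesc → ShipID applies, adding ShipID
Closure: {ShipID, ShipDate, PDesc}.

ShipID, ShipDate, PDesc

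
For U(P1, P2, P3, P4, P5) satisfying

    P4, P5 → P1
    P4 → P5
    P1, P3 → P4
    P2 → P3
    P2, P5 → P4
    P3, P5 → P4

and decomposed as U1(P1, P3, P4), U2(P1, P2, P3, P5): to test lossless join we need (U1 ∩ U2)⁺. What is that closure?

P1, P3, P4, P5

U1 ∩ U2 = {P1, P3}.
P1, P3 → P4 applies, adding P4
P4 → P5 applies, adding P5
Closure: {P1, P3, P4, P5}.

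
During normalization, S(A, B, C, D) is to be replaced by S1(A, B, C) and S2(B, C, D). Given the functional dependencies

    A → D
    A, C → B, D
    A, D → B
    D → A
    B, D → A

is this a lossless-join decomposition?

Common attributes: S1 ∩ S2 = {B, C}.
No dependency enlarges {B, C}, so (B, C)⁺ = {B, C}.
The closure contains neither all of S1 = {A, B, C} nor all of S2 = {B, C, D}, so the common attributes are not a superkey of either fragment. The join is lossy.

No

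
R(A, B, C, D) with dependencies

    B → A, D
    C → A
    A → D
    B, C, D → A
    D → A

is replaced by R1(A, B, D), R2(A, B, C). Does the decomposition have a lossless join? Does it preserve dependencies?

lossless and dependency-preserving

Lossless test: (A, B)⁺ = {A, B, D}, which contains all of one fragment — lossless.
Dependency preservation: B, C, D → A is not contained in any single fragment, but the restricted closure of its left-hand side across the fragments still reaches the right-hand side; the remaining FDs each lie inside some fragment. All dependencies are preserved.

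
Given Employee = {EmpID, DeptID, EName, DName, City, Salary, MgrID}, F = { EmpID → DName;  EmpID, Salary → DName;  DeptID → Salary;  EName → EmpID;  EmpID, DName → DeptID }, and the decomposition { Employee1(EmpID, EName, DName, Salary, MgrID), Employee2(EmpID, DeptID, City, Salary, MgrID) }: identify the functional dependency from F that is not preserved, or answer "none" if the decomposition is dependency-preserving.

EmpID → DName lies within Employee1.
EmpID, Salary → DName lies within Employee1.
DeptID → Salary lies within Employee2.
EName → EmpID lies within Employee1.
EmpID, DName → DeptID: restricted closure across fragments reaches DeptID.
Every dependency is enforceable on the fragments, so the decomposition is dependency-preserving.

none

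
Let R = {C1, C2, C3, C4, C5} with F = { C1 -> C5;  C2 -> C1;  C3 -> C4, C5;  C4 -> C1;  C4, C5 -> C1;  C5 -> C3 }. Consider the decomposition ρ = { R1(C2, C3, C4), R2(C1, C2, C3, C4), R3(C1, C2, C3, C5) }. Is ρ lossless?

Yes

Chase test. Columns are C1, C2, C3, C4, C5; row i has aⱼ where attribute j ∈ Ri, else bᵢⱼ.
Initial tableau (one row per fragment):
  row 1: b11 a2 a3 a4 b15
  row 2: a1 a2 a3 a4 b25
  row 3: a1 a2 a3 b34 a5
Rows 2 and 3 agree on C1; apply C1→C5 and equate their C5 entries.
Rows 1 and 2 agree on C2; apply C2→C1 and equate their C1 entries.
Rows 1 and 2 agree on C3; apply C3→C4, C5 and equate their C4, C5 entries.
Rows 1 and 3 agree on C3; apply C3→C4, C5 and equate their C4, C5 entries.
Row 1 is now all distinguished symbols — the join is lossless.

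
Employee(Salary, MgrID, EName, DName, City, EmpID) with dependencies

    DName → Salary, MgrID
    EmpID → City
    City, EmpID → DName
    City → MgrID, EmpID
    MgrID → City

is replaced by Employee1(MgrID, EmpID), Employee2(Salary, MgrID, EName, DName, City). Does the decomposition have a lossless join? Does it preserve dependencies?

lossless and dependency-preserving

Lossless test: (MgrID)⁺ = {Salary, MgrID, DName, City, EmpID}, which contains all of one fragment — lossless.
Dependency preservation: EmpID → City; City, EmpID → DName; City → MgrID, EmpID are not contained in any single fragment, but the restricted closure of each left-hand side across the fragments still reaches the right-hand side; the remaining FDs each lie inside some fragment. All dependencies are preserved.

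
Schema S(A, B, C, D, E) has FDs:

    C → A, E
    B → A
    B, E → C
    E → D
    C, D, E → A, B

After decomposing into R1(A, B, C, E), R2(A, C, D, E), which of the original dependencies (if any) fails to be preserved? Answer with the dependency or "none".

C → A, E lies within R1.
B → A lies within R1.
B, E → C lies within R1.
E → D lies within R2.
C, D, E → A, B: restricted closure across fragments reaches A, B.
Every dependency is enforceable on the fragments, so the decomposition is dependency-preserving.

none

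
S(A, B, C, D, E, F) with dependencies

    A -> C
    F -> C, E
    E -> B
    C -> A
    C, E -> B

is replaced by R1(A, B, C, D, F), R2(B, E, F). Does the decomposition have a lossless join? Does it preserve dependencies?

Lossless test: (B, F)⁺ = {A, B, C, E, F}, which contains all of one fragment — lossless.
Dependency preservation: F → C, E; C, E → B are not contained in any single fragment, but the restricted closure of each left-hand side across the fragments still reaches the right-hand side; the remaining FDs each lie inside some fragment. All dependencies are preserved.

lossless and dependency-preserving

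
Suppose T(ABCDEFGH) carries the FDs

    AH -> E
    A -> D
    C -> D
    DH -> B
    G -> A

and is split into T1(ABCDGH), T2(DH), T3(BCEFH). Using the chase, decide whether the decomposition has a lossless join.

No

Chase test. Columns are ABCDEFGH; row i has aⱼ where attribute j ∈ Ti, else bᵢⱼ.
Initial tableau (one row per fragment):
  row 1: a1 a2 a3 a4 b15 b16 a7 a8
  row 2: b21 b22 b23 a4 b25 b26 b27 a8
  row 3: b31 a2 a3 b34 a5 a6 b37 a8
Rows 1 and 3 agree on C; apply C→D and equate their D entries.
Rows 1 and 2 agree on DH; apply DH→B and equate their B entries.
No row becomes fully distinguished — the join is lossy.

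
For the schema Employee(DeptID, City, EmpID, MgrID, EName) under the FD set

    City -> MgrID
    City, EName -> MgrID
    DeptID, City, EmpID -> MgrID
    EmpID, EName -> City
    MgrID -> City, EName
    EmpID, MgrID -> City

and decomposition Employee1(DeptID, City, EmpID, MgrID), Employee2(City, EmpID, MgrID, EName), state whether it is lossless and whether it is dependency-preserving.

Lossless test: (City, EmpID, MgrID)⁺ = {City, EmpID, MgrID, EName}, which contains all of one fragment — lossless.
Dependency preservation: every FD's attributes lie within a single fragment, so each can be enforced locally — preserved.

lossless and dependency-preserving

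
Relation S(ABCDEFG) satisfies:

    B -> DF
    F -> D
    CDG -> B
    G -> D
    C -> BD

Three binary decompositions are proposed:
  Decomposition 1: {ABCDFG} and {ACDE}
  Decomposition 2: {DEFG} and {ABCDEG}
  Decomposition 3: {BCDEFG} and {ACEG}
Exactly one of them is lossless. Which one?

Decomposition 1: common = {ACD}, closure = {ABCDF} → lossy.
Decomposition 2: common = {DEG}, closure = {DEG} → lossy.
Decomposition 3: common = {CEG}, closure = {BCDEFG} → lossless.

Decomposition 3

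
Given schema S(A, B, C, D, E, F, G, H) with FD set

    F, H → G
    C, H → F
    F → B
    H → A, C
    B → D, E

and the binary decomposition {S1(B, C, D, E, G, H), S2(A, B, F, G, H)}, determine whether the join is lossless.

Yes

Common attributes: S1 ∩ S2 = {B, G, H}.
Closure of {B, G, H}: H → A, C applies, adding A, C; B → D, E applies, adding D, E; C, H → F applies, adding F. So (B, G, H)⁺ = {A, B, C, D, E, F, G, H}.
This closure contains every attribute of S1, so S1 ∩ S2 → S1. The join is lossless.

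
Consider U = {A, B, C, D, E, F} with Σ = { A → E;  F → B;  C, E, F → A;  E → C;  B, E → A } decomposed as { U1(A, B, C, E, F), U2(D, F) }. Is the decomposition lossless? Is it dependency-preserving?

lossy but dependency-preserving

Lossless test: (F)⁺ = {B, F}, which is a superkey of neither fragment — lossy.
Dependency preservation: every FD's attributes lie within a single fragment, so each can be enforced locally — preserved.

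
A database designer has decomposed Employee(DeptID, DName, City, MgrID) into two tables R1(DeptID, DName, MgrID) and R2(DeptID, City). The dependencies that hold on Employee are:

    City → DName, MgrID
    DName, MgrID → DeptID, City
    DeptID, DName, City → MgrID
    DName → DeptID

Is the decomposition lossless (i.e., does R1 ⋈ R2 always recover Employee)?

Common attributes: R1 ∩ R2 = {DeptID}.
No dependency enlarges {DeptID}, so (DeptID)⁺ = {DeptID}.
The closure contains neither all of R1 = {DeptID, DName, MgrID} nor all of R2 = {DeptID, City}, so the common attributes are not a superkey of either fragment. The join is lossy.

No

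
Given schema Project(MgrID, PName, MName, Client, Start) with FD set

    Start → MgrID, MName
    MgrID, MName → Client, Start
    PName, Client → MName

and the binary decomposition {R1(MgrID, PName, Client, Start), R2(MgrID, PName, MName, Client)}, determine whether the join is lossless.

Yes

Common attributes: R1 ∩ R2 = {MgrID, PName, Client}.
Closure of {MgrID, PName, Client}: PName, Client → MName applies, adding MName; MgrID, MName → Client, Start applies, adding Start. So (MgrID, PName, Client)⁺ = {MgrID, PName, MName, Client, Start}.
This closure contains every attribute of R1, so R1 ∩ R2 → R1. The join is lossless.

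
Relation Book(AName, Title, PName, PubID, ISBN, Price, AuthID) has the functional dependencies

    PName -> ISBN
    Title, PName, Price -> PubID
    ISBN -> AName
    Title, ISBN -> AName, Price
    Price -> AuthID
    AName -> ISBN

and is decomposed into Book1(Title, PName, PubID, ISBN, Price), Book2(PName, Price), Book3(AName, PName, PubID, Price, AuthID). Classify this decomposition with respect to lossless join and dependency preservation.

Lossless test (chase): Rows 1 and 2 agree on PName; apply PName→ISBN and equate their ISBN entries. Rows 1 and 3 agree on PName; apply PName→ISBN and equate their ISBN entries. Rows 1 and 2 agree on ISBN; apply ISBN→AName and equate their AName entries. Rows 1 and 3 agree on ISBN; apply ISBN→AName and equate their AName entries. Rows 1 and 2 agree on Price; apply Price→AuthID and equate their AuthID entries. Rows 1 and 3 agree on Price; apply Price→AuthID and equate their AuthID entries. Row 1 is now all distinguished symbols — the join is lossless.
Dependency preservation: the restricted closure of {ISBN} across the fragments never reaches {AName}, so ISBN → AName cannot be enforced without a join — not preserved.

lossless but not dependency-preserving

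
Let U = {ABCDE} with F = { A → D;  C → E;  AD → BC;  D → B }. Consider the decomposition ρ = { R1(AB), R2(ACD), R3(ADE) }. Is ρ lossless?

Yes

Chase test. Columns are ABCDE; row i has aⱼ where attribute j ∈ Ri, else bᵢⱼ.
Initial tableau (one row per fragment):
  row 1: a1 a2 b13 b14 b15
  row 2: a1 b22 a3 a4 b25
  row 3: a1 b32 b33 a4 a5
Rows 1 and 2 agree on A; apply A→D and equate their D entries.
Rows 1 and 2 agree on AD; apply AD→BC and equate their BC entries.
Rows 1 and 3 agree on AD; apply AD→BC and equate their BC entries.
Rows 1 and 2 agree on C; apply C→E and equate their E entries.
Rows 1 and 3 agree on C; apply C→E and equate their E entries.
Row 1 is now all distinguished symbols — the join is lossless.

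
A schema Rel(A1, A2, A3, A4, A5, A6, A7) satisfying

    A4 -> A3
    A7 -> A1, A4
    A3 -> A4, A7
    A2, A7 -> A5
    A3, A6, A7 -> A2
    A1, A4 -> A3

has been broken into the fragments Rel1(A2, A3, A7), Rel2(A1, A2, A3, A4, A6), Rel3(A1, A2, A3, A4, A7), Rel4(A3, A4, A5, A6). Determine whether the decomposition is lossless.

Chase test. Columns are A1, A2, A3, A4, A5, A6, A7; row i has aⱼ where attribute j ∈ Reli, else bᵢⱼ.
Initial tableau (one row per fragment):
  row 1: b11 a2 a3 b14 b15 b16 a7
  row 2: a1 a2 a3 a4 b25 a6 b27
  row 3: a1 a2 a3 a4 b35 b36 a7
  row 4: b41 b42 a3 a4 a5 a6 b47
Rows 1 and 3 agree on A7; apply A7→A1, A4 and equate their A1, A4 entries.
Rows 1 and 2 agree on A3; apply A3→A4, A7 and equate their A4, A7 entries.
Rows 1 and 4 agree on A3; apply A3→A4, A7 and equate their A4, A7 entries.
Rows 1 and 2 agree on A2, A7; apply A2, A7→A5 and equate their A5 entries.
Rows 1 and 3 agree on A2, A7; apply A2, A7→A5 and equate their A5 entries.
Rows 2 and 4 agree on A3, A6, A7; apply A3, A6, A7→A2 and equate their A2 entries.
Rows 1 and 4 agree on A7; apply A7→A1, A4 and equate their A1, A4 entries.
Rows 1 and 4 agree on A2, A7; apply A2, A7→A5 and equate their A5 entries.
Row 2 is now all distinguished symbols — the join is lossless.

Yes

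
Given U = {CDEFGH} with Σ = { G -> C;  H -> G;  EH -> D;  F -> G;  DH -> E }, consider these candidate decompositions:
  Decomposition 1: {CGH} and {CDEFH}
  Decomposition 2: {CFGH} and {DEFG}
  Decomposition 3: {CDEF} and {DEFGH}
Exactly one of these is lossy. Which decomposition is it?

Decomposition 2

Decomposition 1: common = {CH}, closure = {CGH} → lossless.
Decomposition 2: common = {FG}, closure = {CFG} → lossy.
Decomposition 3: common = {DEF}, closure = {CDEFG} → lossless.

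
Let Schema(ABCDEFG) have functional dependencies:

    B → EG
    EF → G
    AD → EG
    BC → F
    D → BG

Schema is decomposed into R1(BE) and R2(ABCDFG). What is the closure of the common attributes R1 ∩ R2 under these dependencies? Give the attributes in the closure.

BEG

R1 ∩ R2 = {B}.
B → EG applies, adding EG
Closure: {BEG}.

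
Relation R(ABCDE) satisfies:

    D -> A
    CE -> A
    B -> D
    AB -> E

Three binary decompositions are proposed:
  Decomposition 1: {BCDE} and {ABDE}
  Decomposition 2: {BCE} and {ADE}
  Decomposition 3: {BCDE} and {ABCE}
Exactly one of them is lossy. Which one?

Decomposition 1: common = {BDE}, closure = {ABDE} → lossless.
Decomposition 2: common = {E}, closure = {E} → lossy.
Decomposition 3: common = {BCE}, closure = {ABCDE} → lossless.

Decomposition 2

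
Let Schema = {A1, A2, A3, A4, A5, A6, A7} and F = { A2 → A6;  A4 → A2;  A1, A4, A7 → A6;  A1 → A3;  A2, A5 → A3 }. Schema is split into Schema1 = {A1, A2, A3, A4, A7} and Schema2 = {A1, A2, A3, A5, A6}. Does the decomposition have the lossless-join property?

Common attributes: Schema1 ∩ Schema2 = {A1, A2, A3}.
Closure of {A1, A2, A3}: A2 → A6 applies, adding A6. So (A1, A2, A3)⁺ = {A1, A2, A3, A6}.
The closure contains neither all of Schema1 = {A1, A2, A3, A4, A7} nor all of Schema2 = {A1, A2, A3, A5, A6}, so the common attributes are not a superkey of either fragment. The join is lossy.

No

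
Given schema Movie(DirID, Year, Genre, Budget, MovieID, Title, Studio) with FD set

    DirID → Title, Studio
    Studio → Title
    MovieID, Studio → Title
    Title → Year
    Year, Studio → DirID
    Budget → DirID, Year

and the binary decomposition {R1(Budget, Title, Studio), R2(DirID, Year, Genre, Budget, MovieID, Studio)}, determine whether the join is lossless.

Common attributes: R1 ∩ R2 = {Budget, Studio}.
Closure of {Budget, Studio}: Studio → Title applies, adding Title; Title → Year applies, adding Year; Year, Studio → DirID applies, adding DirID. So (Budget, Studio)⁺ = {DirID, Year, Budget, Title, Studio}.
This closure contains every attribute of R1, so R1 ∩ R2 → R1. The join is lossless.

Yes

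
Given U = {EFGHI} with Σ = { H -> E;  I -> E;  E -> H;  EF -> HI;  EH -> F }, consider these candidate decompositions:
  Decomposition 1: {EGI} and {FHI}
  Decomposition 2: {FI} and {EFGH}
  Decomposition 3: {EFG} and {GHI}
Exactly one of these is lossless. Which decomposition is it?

Decomposition 1

Decomposition 1: common = {I}, closure = {EFHI} → lossless.
Decomposition 2: common = {F}, closure = {F} → lossy.
Decomposition 3: common = {G}, closure = {G} → lossy.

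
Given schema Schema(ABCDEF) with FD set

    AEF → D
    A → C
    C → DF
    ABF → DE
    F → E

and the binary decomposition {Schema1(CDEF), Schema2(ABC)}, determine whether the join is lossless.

Common attributes: Schema1 ∩ Schema2 = {C}.
Closure of {C}: C → DF applies, adding DF; F → E applies, adding E. So (C)⁺ = {CDEF}.
This closure contains every attribute of Schema1, so Schema1 ∩ Schema2 → Schema1. The join is lossless.

Yes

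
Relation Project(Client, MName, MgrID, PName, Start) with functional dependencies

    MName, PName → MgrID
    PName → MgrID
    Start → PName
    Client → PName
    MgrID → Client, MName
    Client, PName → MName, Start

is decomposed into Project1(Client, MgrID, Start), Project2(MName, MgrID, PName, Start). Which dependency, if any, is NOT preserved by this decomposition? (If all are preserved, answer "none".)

MName, PName → MgrID lies within Project2.
PName → MgrID lies within Project2.
Start → PName lies within Project2.
Client → PName: restricted closure across fragments reaches PName.
MgrID → Client, MName: restricted closure across fragments reaches Client, MName.
Client, PName → MName, Start: restricted closure across fragments reaches MName, Start.
Every dependency is enforceable on the fragments, so the decomposition is dependency-preserving.

none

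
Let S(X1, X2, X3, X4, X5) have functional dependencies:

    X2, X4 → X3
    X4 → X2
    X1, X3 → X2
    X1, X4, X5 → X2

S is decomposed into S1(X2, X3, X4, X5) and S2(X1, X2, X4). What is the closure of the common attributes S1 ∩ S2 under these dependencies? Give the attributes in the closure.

X2, X3, X4

S1 ∩ S2 = {X2, X4}.
X2, X4 → X3 applies, adding X3
Closure: {X2, X3, X4}.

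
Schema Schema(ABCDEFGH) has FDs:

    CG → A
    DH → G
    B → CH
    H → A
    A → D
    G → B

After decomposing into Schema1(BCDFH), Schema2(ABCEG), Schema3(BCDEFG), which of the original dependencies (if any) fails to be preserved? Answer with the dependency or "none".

Check A → D: no single fragment contains all of {AD}, and the restricted closure of {A} across the fragments never reaches {D}.
CG → A is preserved.
DH → G is preserved.
B → CH is preserved.
H → A is preserved.
G → B is preserved.

A → D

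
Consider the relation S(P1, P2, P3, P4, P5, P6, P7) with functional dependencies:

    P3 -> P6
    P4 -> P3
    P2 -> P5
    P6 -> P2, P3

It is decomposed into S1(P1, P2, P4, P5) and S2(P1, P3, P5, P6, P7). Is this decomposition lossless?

Common attributes: S1 ∩ S2 = {P1, P5}.
No dependency enlarges {P1, P5}, so (P1, P5)⁺ = {P1, P5}.
The closure contains neither all of S1 = {P1, P2, P4, P5} nor all of S2 = {P1, P3, P5, P6, P7}, so the common attributes are not a superkey of either fragment. The join is lossy.

No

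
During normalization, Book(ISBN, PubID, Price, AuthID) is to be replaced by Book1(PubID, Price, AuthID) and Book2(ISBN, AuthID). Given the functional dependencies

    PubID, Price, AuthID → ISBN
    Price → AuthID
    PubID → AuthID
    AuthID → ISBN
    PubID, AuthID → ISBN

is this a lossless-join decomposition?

Common attributes: Book1 ∩ Book2 = {AuthID}.
Closure of {AuthID}: AuthID → ISBN applies, adding ISBN. So (AuthID)⁺ = {ISBN, AuthID}.
This closure contains every attribute of Book2, so Book1 ∩ Book2 → Book2. The join is lossless.

Yes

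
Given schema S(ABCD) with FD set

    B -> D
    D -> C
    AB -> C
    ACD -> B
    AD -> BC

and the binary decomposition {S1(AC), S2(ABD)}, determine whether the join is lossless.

No

Common attributes: S1 ∩ S2 = {A}.
No dependency enlarges {A}, so (A)⁺ = {A}.
The closure contains neither all of S1 = {AC} nor all of S2 = {ABD}, so the common attributes are not a superkey of either fragment. The join is lossy.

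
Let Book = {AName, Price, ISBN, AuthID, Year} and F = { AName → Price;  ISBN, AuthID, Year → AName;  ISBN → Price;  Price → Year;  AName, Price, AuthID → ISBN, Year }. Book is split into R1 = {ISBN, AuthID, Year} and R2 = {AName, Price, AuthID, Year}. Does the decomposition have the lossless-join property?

No

Common attributes: R1 ∩ R2 = {AuthID, Year}.
No dependency enlarges {AuthID, Year}, so (AuthID, Year)⁺ = {AuthID, Year}.
The closure contains neither all of R1 = {ISBN, AuthID, Year} nor all of R2 = {AName, Price, AuthID, Year}, so the common attributes are not a superkey of either fragment. The join is lossy.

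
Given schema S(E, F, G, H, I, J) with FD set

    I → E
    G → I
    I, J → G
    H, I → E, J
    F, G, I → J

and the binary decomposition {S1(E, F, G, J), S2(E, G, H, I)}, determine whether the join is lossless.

Common attributes: S1 ∩ S2 = {E, G}.
Closure of {E, G}: G → I applies, adding I. So (E, G)⁺ = {E, G, I}.
The closure contains neither all of S1 = {E, F, G, J} nor all of S2 = {E, G, H, I}, so the common attributes are not a superkey of either fragment. The join is lossy.

No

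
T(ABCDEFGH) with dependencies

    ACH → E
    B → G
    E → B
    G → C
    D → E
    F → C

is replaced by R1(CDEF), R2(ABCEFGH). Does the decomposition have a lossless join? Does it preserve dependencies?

Lossless test: (CEF)⁺ = {BCEFG}, which is a superkey of neither fragment — lossy.
Dependency preservation: every FD's attributes lie within a single fragment, so each can be enforced locally — preserved.

lossy but dependency-preserving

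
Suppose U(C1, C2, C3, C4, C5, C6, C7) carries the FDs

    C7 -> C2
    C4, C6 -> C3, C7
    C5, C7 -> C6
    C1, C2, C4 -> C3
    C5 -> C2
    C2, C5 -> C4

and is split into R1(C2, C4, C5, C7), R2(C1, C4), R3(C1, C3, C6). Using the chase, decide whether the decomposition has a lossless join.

Chase test. Columns are C1, C2, C3, C4, C5, C6, C7; row i has aⱼ where attribute j ∈ Ri, else bᵢⱼ.
Initial tableau (one row per fragment):
  row 1: b11 a2 b13 a4 a5 b16 a7
  row 2: a1 b22 b23 a4 b25 b26 b27
  row 3: a1 b32 a3 b34 b35 a6 b37
No row becomes fully distinguished — the join is lossy.

No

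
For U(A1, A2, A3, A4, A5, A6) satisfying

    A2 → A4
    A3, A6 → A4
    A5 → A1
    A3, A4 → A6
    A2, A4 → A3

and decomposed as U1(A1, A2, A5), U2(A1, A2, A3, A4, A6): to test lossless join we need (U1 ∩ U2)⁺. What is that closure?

A1, A2, A3, A4, A6

U1 ∩ U2 = {A1, A2}.
A2 → A4 applies, adding A4
A2, A4 → A3 applies, adding A3
A3, A4 → A6 applies, adding A6
Closure: {A1, A2, A3, A4, A6}.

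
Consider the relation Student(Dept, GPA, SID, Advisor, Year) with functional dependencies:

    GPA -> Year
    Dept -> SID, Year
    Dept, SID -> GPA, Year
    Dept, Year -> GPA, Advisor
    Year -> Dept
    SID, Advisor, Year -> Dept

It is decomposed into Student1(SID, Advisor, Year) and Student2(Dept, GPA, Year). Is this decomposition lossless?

Common attributes: Student1 ∩ Student2 = {Year}.
Closure of {Year}: Year → Dept applies, adding Dept; Dept → SID, Year applies, adding SID; Dept, SID → GPA, Year applies, adding GPA; Dept, Year → GPA, Advisor applies, adding Advisor. So (Year)⁺ = {Dept, GPA, SID, Advisor, Year}.
This closure contains every attribute of Student1, so Student1 ∩ Student2 → Student1. The join is lossless.

Yes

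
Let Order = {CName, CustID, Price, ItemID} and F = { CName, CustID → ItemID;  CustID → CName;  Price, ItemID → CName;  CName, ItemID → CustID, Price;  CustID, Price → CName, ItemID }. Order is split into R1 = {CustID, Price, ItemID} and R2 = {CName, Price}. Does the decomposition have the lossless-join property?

Common attributes: R1 ∩ R2 = {Price}.
No dependency enlarges {Price}, so (Price)⁺ = {Price}.
The closure contains neither all of R1 = {CustID, Price, ItemID} nor all of R2 = {CName, Price}, so the common attributes are not a superkey of either fragment. The join is lossy.

No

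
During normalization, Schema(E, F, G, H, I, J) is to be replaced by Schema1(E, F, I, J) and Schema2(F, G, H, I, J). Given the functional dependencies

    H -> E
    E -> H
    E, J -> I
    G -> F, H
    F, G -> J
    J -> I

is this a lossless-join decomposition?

Common attributes: Schema1 ∩ Schema2 = {F, I, J}.
No dependency enlarges {F, I, J}, so (F, I, J)⁺ = {F, I, J}.
The closure contains neither all of Schema1 = {E, F, I, J} nor all of Schema2 = {F, G, H, I, J}, so the common attributes are not a superkey of either fragment. The join is lossy.

No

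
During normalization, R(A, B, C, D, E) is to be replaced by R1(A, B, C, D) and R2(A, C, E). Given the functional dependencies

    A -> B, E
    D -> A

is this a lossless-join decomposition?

Common attributes: R1 ∩ R2 = {A, C}.
Closure of {A, C}: A → B, E applies, adding B, E. So (A, C)⁺ = {A, B, C, E}.
This closure contains every attribute of R2, so R1 ∩ R2 → R2. The join is lossless.

Yes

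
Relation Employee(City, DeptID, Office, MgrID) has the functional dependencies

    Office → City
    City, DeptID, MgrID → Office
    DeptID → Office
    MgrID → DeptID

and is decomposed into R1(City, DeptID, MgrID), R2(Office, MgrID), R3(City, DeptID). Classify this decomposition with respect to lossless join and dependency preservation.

Lossless test (chase): Rows 1 and 3 agree on DeptID; apply DeptID→Office and equate their Office entries. Rows 1 and 2 agree on MgrID; apply MgrID→DeptID and equate their DeptID entries. Rows 1 and 2 agree on DeptID; apply DeptID→Office and equate their Office entries. Rows 1 and 2 agree on Office; apply Office→City and equate their City entries. Row 1 is now all distinguished symbols — the join is lossless.
Dependency preservation: the restricted closure of {Office} across the fragments never reaches {City}, so Office → City cannot be enforced without a join — not preserved.

lossless but not dependency-preserving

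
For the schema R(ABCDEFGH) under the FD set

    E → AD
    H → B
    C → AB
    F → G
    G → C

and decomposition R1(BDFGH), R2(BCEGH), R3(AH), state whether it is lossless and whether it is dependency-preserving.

lossy and not dependency-preserving

Lossless test (chase): Rows 1 and 3 agree on H; apply H→B and equate their B entries. Rows 1 and 2 agree on G; apply G→C and equate their C entries. Rows 1 and 2 agree on C; apply C→AB and equate their AB entries. No row becomes fully distinguished — the join is lossy.
Dependency preservation: the restricted closure of {E} across the fragments never reaches {AD}, so E → AD cannot be enforced without a join — not preserved.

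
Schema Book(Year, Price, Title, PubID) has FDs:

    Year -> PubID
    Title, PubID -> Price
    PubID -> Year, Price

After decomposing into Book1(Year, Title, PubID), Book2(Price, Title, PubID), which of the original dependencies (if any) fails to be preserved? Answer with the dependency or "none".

Year → PubID lies within Book1.
Title, PubID → Price lies within Book2.
PubID → Year, Price: restricted closure across fragments reaches Year, Price.
Every dependency is enforceable on the fragments, so the decomposition is dependency-preserving.

none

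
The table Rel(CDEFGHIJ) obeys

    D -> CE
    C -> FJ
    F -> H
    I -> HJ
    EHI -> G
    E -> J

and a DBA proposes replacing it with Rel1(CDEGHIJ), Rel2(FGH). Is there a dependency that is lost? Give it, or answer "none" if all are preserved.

C -> FJ

Check C → FJ: no single fragment contains all of {CFJ}, and the restricted closure of {C} across the fragments never reaches {FJ}.
D → CE is preserved.
F → H is preserved.
I → HJ is preserved.
EHI → G is preserved.
E → J is preserved.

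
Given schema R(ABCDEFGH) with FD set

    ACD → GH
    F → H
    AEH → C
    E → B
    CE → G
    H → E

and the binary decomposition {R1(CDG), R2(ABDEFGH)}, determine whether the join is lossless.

Common attributes: R1 ∩ R2 = {DG}.
No dependency enlarges {DG}, so (DG)⁺ = {DG}.
The closure contains neither all of R1 = {CDG} nor all of R2 = {ABDEFGH}, so the common attributes are not a superkey of either fragment. The join is lossy.

No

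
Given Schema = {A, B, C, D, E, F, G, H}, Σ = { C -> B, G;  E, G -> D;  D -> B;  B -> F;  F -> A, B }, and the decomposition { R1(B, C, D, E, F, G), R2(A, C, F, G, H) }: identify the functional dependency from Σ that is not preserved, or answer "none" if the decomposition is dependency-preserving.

none

C → B, G lies within R1.
E, G → D lies within R1.
D → B lies within R1.
B → F lies within R1.
F → A, B: restricted closure across fragments reaches A, B.
Every dependency is enforceable on the fragments, so the decomposition is dependency-preserving.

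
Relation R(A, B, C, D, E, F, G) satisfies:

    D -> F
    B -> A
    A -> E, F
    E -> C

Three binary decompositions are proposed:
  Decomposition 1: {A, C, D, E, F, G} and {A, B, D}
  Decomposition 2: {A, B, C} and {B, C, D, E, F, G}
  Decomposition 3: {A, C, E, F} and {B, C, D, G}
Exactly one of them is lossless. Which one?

Decomposition 1: common = {A, D}, closure = {A, C, D, E, F} → lossy.
Decomposition 2: common = {B, C}, closure = {A, B, C, E, F} → lossless.
Decomposition 3: common = {C}, closure = {C} → lossy.

Decomposition 2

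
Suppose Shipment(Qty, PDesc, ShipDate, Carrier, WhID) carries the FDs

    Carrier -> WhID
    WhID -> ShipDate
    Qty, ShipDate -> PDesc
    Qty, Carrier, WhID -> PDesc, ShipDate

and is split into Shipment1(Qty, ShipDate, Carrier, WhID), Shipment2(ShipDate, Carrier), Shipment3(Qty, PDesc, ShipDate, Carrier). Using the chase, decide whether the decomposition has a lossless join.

Yes

Chase test. Columns are Qty, PDesc, ShipDate, Carrier, WhID; row i has aⱼ where attribute j ∈ Shipmenti, else bᵢⱼ.
Initial tableau (one row per fragment):
  row 1: a1 b12 a3 a4 a5
  row 2: b21 b22 a3 a4 b25
  row 3: a1 a2 a3 a4 b35
Rows 1 and 2 agree on Carrier; apply Carrier→WhID and equate their WhID entries.
Rows 1 and 3 agree on Carrier; apply Carrier→WhID and equate their WhID entries.
Rows 1 and 3 agree on Qty, ShipDate; apply Qty, ShipDate→PDesc and equate their PDesc entries.
Row 1 is now all distinguished symbols — the join is lossless.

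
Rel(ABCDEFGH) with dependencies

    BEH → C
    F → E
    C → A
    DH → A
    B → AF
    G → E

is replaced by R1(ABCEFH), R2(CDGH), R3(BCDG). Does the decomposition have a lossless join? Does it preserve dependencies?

lossy and not dependency-preserving

Lossless test (chase): Rows 1 and 2 agree on C; apply C→A and equate their A entries. Rows 1 and 3 agree on C; apply C→A and equate their A entries. Rows 1 and 3 agree on B; apply B→AF and equate their AF entries. Rows 2 and 3 agree on G; apply G→E and equate their E entries. Rows 1 and 3 agree on F; apply F→E and equate their E entries. No row becomes fully distinguished — the join is lossy.
Dependency preservation: the restricted closure of {DH} across the fragments never reaches {A}, so DH → A cannot be enforced without a join — not preserved.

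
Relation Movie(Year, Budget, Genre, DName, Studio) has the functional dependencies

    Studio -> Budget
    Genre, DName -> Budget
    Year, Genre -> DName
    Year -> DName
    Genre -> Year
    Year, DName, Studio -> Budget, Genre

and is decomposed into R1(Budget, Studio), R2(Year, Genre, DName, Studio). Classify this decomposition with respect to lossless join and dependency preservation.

lossless but not dependency-preserving

Lossless test: (Studio)⁺ = {Budget, Studio}, which contains all of one fragment — lossless.
Dependency preservation: the restricted closure of {Genre, DName} across the fragments never reaches {Budget}, so Genre, DName → Budget cannot be enforced without a join — not preserved.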